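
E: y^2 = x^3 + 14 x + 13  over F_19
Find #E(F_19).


For each x in F_19, count y with y^2 = x^3 + 14 x + 13 mod 19:
  x = 1: RHS = 9, y in [3, 16]  -> 2 point(s)
  x = 2: RHS = 11, y in [7, 12]  -> 2 point(s)
  x = 3: RHS = 6, y in [5, 14]  -> 2 point(s)
  x = 4: RHS = 0, y in [0]  -> 1 point(s)
  x = 6: RHS = 9, y in [3, 16]  -> 2 point(s)
  x = 7: RHS = 17, y in [6, 13]  -> 2 point(s)
  x = 11: RHS = 16, y in [4, 15]  -> 2 point(s)
  x = 12: RHS = 9, y in [3, 16]  -> 2 point(s)
  x = 13: RHS = 17, y in [6, 13]  -> 2 point(s)
  x = 15: RHS = 7, y in [8, 11]  -> 2 point(s)
  x = 16: RHS = 1, y in [1, 18]  -> 2 point(s)
  x = 18: RHS = 17, y in [6, 13]  -> 2 point(s)
Affine points: 23. Add the point at infinity: total = 24.

#E(F_19) = 24


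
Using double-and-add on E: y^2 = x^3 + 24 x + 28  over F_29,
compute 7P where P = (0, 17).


k = 7 = 111_2 (binary, LSB first: 111)
Double-and-add from P = (0, 17):
  bit 0 = 1: acc = O + (0, 17) = (0, 17)
  bit 1 = 1: acc = (0, 17) + (1, 13) = (15, 14)
  bit 2 = 1: acc = (15, 14) + (21, 22) = (27, 28)

7P = (27, 28)


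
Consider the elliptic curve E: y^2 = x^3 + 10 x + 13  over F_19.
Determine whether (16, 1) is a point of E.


Check whether y^2 = x^3 + 10 x + 13 (mod 19) for (x, y) = (16, 1).
LHS: y^2 = 1^2 mod 19 = 1
RHS: x^3 + 10 x + 13 = 16^3 + 10*16 + 13 mod 19 = 13
LHS != RHS

No, not on the curve


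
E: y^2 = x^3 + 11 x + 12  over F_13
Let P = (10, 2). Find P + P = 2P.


Doubling: s = (3 x1^2 + a) / (2 y1)
s = (3*10^2 + 11) / (2*2) mod 13 = 3
x3 = s^2 - 2 x1 mod 13 = 3^2 - 2*10 = 2
y3 = s (x1 - x3) - y1 mod 13 = 3 * (10 - 2) - 2 = 9

2P = (2, 9)


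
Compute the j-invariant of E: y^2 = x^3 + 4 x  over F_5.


Delta = -16(4 a^3 + 27 b^2) mod 5 = 4
-1728 * (4 a)^3 = -1728 * (4*4)^3 mod 5 = 2
j = 2 * 4^(-1) mod 5 = 3

j = 3 (mod 5)


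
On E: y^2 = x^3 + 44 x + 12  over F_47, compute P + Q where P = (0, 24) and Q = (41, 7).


P != Q, so use the chord formula.
s = (y2 - y1) / (x2 - x1) = (30) / (41) mod 47 = 42
x3 = s^2 - x1 - x2 mod 47 = 42^2 - 0 - 41 = 31
y3 = s (x1 - x3) - y1 mod 47 = 42 * (0 - 31) - 24 = 37

P + Q = (31, 37)


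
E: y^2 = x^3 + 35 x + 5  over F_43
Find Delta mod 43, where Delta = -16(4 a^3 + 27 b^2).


4 a^3 + 27 b^2 = 4*35^3 + 27*5^2 = 171500 + 675 = 172175
Delta = -16 * (172175) = -2754800
Delta mod 43 = 38

Delta = 38 (mod 43)


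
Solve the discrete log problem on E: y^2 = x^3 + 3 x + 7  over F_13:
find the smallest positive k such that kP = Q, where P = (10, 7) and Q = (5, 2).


Enumerate multiples of P until we hit Q = (5, 2):
  1P = (10, 7)
  2P = (9, 10)
  3P = (3, 11)
  4P = (12, 9)
  5P = (5, 11)
  6P = (8, 7)
  7P = (8, 6)
  8P = (5, 2)
Match found at i = 8.

k = 8


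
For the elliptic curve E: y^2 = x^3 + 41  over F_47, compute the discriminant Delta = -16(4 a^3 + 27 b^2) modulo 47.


4 a^3 + 27 b^2 = 4*0^3 + 27*41^2 = 0 + 45387 = 45387
Delta = -16 * (45387) = -726192
Delta mod 47 = 5

Delta = 5 (mod 47)


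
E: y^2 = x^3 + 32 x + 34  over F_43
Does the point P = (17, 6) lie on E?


Check whether y^2 = x^3 + 32 x + 34 (mod 43) for (x, y) = (17, 6).
LHS: y^2 = 6^2 mod 43 = 36
RHS: x^3 + 32 x + 34 = 17^3 + 32*17 + 34 mod 43 = 30
LHS != RHS

No, not on the curve


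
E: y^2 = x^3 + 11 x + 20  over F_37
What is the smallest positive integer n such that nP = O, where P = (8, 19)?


Compute successive multiples of P until we hit O:
  1P = (8, 19)
  2P = (12, 20)
  3P = (24, 14)
  4P = (9, 16)
  5P = (29, 7)
  6P = (26, 23)
  7P = (30, 9)
  8P = (20, 10)
  ... (continuing to 34P)
  34P = O

ord(P) = 34


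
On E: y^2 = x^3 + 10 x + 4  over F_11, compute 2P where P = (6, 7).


Doubling: s = (3 x1^2 + a) / (2 y1)
s = (3*6^2 + 10) / (2*7) mod 11 = 10
x3 = s^2 - 2 x1 mod 11 = 10^2 - 2*6 = 0
y3 = s (x1 - x3) - y1 mod 11 = 10 * (6 - 0) - 7 = 9

2P = (0, 9)


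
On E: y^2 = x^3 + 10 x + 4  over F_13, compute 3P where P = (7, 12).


k = 3 = 11_2 (binary, LSB first: 11)
Double-and-add from P = (7, 12):
  bit 0 = 1: acc = O + (7, 12) = (7, 12)
  bit 1 = 1: acc = (7, 12) + (9, 2) = (9, 11)

3P = (9, 11)


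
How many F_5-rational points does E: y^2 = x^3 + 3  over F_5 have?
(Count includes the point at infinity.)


For each x in F_5, count y with y^2 = x^3 + 0 x + 3 mod 5:
  x = 1: RHS = 4, y in [2, 3]  -> 2 point(s)
  x = 2: RHS = 1, y in [1, 4]  -> 2 point(s)
  x = 3: RHS = 0, y in [0]  -> 1 point(s)
Affine points: 5. Add the point at infinity: total = 6.

#E(F_5) = 6


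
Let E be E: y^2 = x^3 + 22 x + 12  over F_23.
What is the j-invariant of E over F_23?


Delta = -16(4 a^3 + 27 b^2) mod 23 = 2
-1728 * (4 a)^3 = -1728 * (4*22)^3 mod 23 = 8
j = 8 * 2^(-1) mod 23 = 4

j = 4 (mod 23)


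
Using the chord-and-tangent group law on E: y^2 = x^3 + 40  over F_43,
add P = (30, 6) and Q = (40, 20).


P != Q, so use the chord formula.
s = (y2 - y1) / (x2 - x1) = (14) / (10) mod 43 = 10
x3 = s^2 - x1 - x2 mod 43 = 10^2 - 30 - 40 = 30
y3 = s (x1 - x3) - y1 mod 43 = 10 * (30 - 30) - 6 = 37

P + Q = (30, 37)


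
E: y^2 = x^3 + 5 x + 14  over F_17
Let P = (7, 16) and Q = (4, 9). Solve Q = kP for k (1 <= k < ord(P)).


Enumerate multiples of P until we hit Q = (4, 9):
  1P = (7, 16)
  2P = (16, 5)
  3P = (2, 10)
  4P = (4, 8)
  5P = (15, 8)
  6P = (13, 7)
  7P = (12, 0)
  8P = (13, 10)
  9P = (15, 9)
  10P = (4, 9)
Match found at i = 10.

k = 10


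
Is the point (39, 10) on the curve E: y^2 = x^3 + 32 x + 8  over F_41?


Check whether y^2 = x^3 + 32 x + 8 (mod 41) for (x, y) = (39, 10).
LHS: y^2 = 10^2 mod 41 = 18
RHS: x^3 + 32 x + 8 = 39^3 + 32*39 + 8 mod 41 = 18
LHS = RHS

Yes, on the curve


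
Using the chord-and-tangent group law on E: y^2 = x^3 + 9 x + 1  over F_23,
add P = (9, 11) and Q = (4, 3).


P != Q, so use the chord formula.
s = (y2 - y1) / (x2 - x1) = (15) / (18) mod 23 = 20
x3 = s^2 - x1 - x2 mod 23 = 20^2 - 9 - 4 = 19
y3 = s (x1 - x3) - y1 mod 23 = 20 * (9 - 19) - 11 = 19

P + Q = (19, 19)


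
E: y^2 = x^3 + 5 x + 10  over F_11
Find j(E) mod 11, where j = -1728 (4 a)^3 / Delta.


Delta = -16(4 a^3 + 27 b^2) mod 11 = 5
-1728 * (4 a)^3 = -1728 * (4*5)^3 mod 11 = 8
j = 8 * 5^(-1) mod 11 = 6

j = 6 (mod 11)


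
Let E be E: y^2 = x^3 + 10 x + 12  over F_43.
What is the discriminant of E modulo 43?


4 a^3 + 27 b^2 = 4*10^3 + 27*12^2 = 4000 + 3888 = 7888
Delta = -16 * (7888) = -126208
Delta mod 43 = 40

Delta = 40 (mod 43)


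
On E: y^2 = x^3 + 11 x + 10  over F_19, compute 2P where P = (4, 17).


Doubling: s = (3 x1^2 + a) / (2 y1)
s = (3*4^2 + 11) / (2*17) mod 19 = 9
x3 = s^2 - 2 x1 mod 19 = 9^2 - 2*4 = 16
y3 = s (x1 - x3) - y1 mod 19 = 9 * (4 - 16) - 17 = 8

2P = (16, 8)


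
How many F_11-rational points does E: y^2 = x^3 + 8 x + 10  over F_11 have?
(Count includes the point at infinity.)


For each x in F_11, count y with y^2 = x^3 + 8 x + 10 mod 11:
  x = 2: RHS = 1, y in [1, 10]  -> 2 point(s)
  x = 8: RHS = 3, y in [5, 6]  -> 2 point(s)
  x = 10: RHS = 1, y in [1, 10]  -> 2 point(s)
Affine points: 6. Add the point at infinity: total = 7.

#E(F_11) = 7


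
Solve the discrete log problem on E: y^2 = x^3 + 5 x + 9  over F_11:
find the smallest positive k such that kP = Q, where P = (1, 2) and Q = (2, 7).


Enumerate multiples of P until we hit Q = (2, 7):
  1P = (1, 2)
  2P = (2, 7)
Match found at i = 2.

k = 2


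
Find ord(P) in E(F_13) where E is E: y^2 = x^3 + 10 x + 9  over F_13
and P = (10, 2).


Compute successive multiples of P until we hit O:
  1P = (10, 2)
  2P = (3, 1)
  3P = (4, 10)
  4P = (8, 4)
  5P = (9, 10)
  6P = (6, 5)
  7P = (0, 10)
  8P = (0, 3)
  ... (continuing to 15P)
  15P = O

ord(P) = 15


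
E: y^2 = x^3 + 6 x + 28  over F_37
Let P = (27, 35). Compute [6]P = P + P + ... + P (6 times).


k = 6 = 110_2 (binary, LSB first: 011)
Double-and-add from P = (27, 35):
  bit 0 = 0: acc unchanged = O
  bit 1 = 1: acc = O + (17, 14) = (17, 14)
  bit 2 = 1: acc = (17, 14) + (14, 28) = (36, 13)

6P = (36, 13)


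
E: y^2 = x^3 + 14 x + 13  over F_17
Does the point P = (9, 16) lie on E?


Check whether y^2 = x^3 + 14 x + 13 (mod 17) for (x, y) = (9, 16).
LHS: y^2 = 16^2 mod 17 = 1
RHS: x^3 + 14 x + 13 = 9^3 + 14*9 + 13 mod 17 = 1
LHS = RHS

Yes, on the curve


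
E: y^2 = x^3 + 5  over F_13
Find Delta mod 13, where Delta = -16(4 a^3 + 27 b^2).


4 a^3 + 27 b^2 = 4*0^3 + 27*5^2 = 0 + 675 = 675
Delta = -16 * (675) = -10800
Delta mod 13 = 3

Delta = 3 (mod 13)


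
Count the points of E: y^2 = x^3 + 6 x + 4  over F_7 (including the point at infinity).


For each x in F_7, count y with y^2 = x^3 + 6 x + 4 mod 7:
  x = 0: RHS = 4, y in [2, 5]  -> 2 point(s)
  x = 1: RHS = 4, y in [2, 5]  -> 2 point(s)
  x = 3: RHS = 0, y in [0]  -> 1 point(s)
  x = 4: RHS = 1, y in [1, 6]  -> 2 point(s)
  x = 6: RHS = 4, y in [2, 5]  -> 2 point(s)
Affine points: 9. Add the point at infinity: total = 10.

#E(F_7) = 10


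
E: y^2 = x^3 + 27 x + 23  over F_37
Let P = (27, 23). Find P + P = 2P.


Doubling: s = (3 x1^2 + a) / (2 y1)
s = (3*27^2 + 27) / (2*23) mod 37 = 24
x3 = s^2 - 2 x1 mod 37 = 24^2 - 2*27 = 4
y3 = s (x1 - x3) - y1 mod 37 = 24 * (27 - 4) - 23 = 11

2P = (4, 11)


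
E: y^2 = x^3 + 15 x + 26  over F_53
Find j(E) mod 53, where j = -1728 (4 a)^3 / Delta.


Delta = -16(4 a^3 + 27 b^2) mod 53 = 26
-1728 * (4 a)^3 = -1728 * (4*15)^3 mod 53 = 48
j = 48 * 26^(-1) mod 53 = 10

j = 10 (mod 53)


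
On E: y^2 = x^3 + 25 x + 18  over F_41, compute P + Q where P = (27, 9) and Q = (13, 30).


P != Q, so use the chord formula.
s = (y2 - y1) / (x2 - x1) = (21) / (27) mod 41 = 19
x3 = s^2 - x1 - x2 mod 41 = 19^2 - 27 - 13 = 34
y3 = s (x1 - x3) - y1 mod 41 = 19 * (27 - 34) - 9 = 22

P + Q = (34, 22)


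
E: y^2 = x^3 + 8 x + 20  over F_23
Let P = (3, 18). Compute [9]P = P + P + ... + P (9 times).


k = 9 = 1001_2 (binary, LSB first: 1001)
Double-and-add from P = (3, 18):
  bit 0 = 1: acc = O + (3, 18) = (3, 18)
  bit 1 = 0: acc unchanged = (3, 18)
  bit 2 = 0: acc unchanged = (3, 18)
  bit 3 = 1: acc = (3, 18) + (4, 1) = (6, 10)

9P = (6, 10)


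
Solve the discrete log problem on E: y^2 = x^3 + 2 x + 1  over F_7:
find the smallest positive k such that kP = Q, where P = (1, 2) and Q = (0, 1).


Enumerate multiples of P until we hit Q = (0, 1):
  1P = (1, 2)
  2P = (0, 1)
Match found at i = 2.

k = 2


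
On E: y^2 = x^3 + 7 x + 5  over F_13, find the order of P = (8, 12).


Compute successive multiples of P until we hit O:
  1P = (8, 12)
  2P = (1, 0)
  3P = (8, 1)
  4P = O

ord(P) = 4


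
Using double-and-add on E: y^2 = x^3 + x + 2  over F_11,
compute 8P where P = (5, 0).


k = 8 = 1000_2 (binary, LSB first: 0001)
Double-and-add from P = (5, 0):
  bit 0 = 0: acc unchanged = O
  bit 1 = 0: acc unchanged = O
  bit 2 = 0: acc unchanged = O
  bit 3 = 1: acc = O + O = O

8P = O


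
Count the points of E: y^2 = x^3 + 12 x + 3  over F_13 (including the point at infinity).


For each x in F_13, count y with y^2 = x^3 + 12 x + 3 mod 13:
  x = 0: RHS = 3, y in [4, 9]  -> 2 point(s)
  x = 1: RHS = 3, y in [4, 9]  -> 2 point(s)
  x = 2: RHS = 9, y in [3, 10]  -> 2 point(s)
  x = 3: RHS = 1, y in [1, 12]  -> 2 point(s)
  x = 7: RHS = 1, y in [1, 12]  -> 2 point(s)
  x = 8: RHS = 0, y in [0]  -> 1 point(s)
  x = 11: RHS = 10, y in [6, 7]  -> 2 point(s)
  x = 12: RHS = 3, y in [4, 9]  -> 2 point(s)
Affine points: 15. Add the point at infinity: total = 16.

#E(F_13) = 16


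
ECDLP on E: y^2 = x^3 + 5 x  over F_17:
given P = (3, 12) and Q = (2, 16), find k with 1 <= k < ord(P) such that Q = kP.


Enumerate multiples of P until we hit Q = (2, 16):
  1P = (3, 12)
  2P = (9, 14)
  3P = (7, 15)
  4P = (15, 13)
  5P = (14, 14)
  6P = (2, 16)
Match found at i = 6.

k = 6


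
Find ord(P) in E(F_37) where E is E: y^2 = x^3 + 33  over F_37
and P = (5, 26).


Compute successive multiples of P until we hit O:
  1P = (5, 26)
  2P = (15, 35)
  3P = (13, 26)
  4P = (19, 11)
  5P = (20, 35)
  6P = (2, 35)
  7P = (2, 2)
  8P = (20, 2)
  ... (continuing to 13P)
  13P = O

ord(P) = 13


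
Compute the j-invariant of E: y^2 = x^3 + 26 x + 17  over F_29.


Delta = -16(4 a^3 + 27 b^2) mod 29 = 14
-1728 * (4 a)^3 = -1728 * (4*26)^3 mod 29 = 28
j = 28 * 14^(-1) mod 29 = 2

j = 2 (mod 29)


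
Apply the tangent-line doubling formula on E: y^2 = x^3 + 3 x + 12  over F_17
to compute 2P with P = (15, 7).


Doubling: s = (3 x1^2 + a) / (2 y1)
s = (3*15^2 + 3) / (2*7) mod 17 = 12
x3 = s^2 - 2 x1 mod 17 = 12^2 - 2*15 = 12
y3 = s (x1 - x3) - y1 mod 17 = 12 * (15 - 12) - 7 = 12

2P = (12, 12)


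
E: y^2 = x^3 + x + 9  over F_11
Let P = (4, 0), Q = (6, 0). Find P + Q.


P != Q, so use the chord formula.
s = (y2 - y1) / (x2 - x1) = (0) / (2) mod 11 = 0
x3 = s^2 - x1 - x2 mod 11 = 0^2 - 4 - 6 = 1
y3 = s (x1 - x3) - y1 mod 11 = 0 * (4 - 1) - 0 = 0

P + Q = (1, 0)


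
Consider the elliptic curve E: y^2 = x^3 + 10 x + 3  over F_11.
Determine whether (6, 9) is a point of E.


Check whether y^2 = x^3 + 10 x + 3 (mod 11) for (x, y) = (6, 9).
LHS: y^2 = 9^2 mod 11 = 4
RHS: x^3 + 10 x + 3 = 6^3 + 10*6 + 3 mod 11 = 4
LHS = RHS

Yes, on the curve


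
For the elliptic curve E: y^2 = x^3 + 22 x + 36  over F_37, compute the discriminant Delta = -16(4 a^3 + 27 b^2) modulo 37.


4 a^3 + 27 b^2 = 4*22^3 + 27*36^2 = 42592 + 34992 = 77584
Delta = -16 * (77584) = -1241344
Delta mod 37 = 6

Delta = 6 (mod 37)


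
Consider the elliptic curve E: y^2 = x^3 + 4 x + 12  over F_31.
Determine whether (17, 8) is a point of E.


Check whether y^2 = x^3 + 4 x + 12 (mod 31) for (x, y) = (17, 8).
LHS: y^2 = 8^2 mod 31 = 2
RHS: x^3 + 4 x + 12 = 17^3 + 4*17 + 12 mod 31 = 2
LHS = RHS

Yes, on the curve


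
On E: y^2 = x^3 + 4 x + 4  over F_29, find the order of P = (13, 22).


Compute successive multiples of P until we hit O:
  1P = (13, 22)
  2P = (23, 24)
  3P = (0, 27)
  4P = (11, 4)
  5P = (28, 17)
  6P = (1, 3)
  7P = (2, 22)
  8P = (14, 7)
  ... (continuing to 26P)
  26P = O

ord(P) = 26


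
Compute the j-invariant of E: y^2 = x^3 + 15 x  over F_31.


Delta = -16(4 a^3 + 27 b^2) mod 31 = 8
-1728 * (4 a)^3 = -1728 * (4*15)^3 mod 31 = 29
j = 29 * 8^(-1) mod 31 = 23

j = 23 (mod 31)


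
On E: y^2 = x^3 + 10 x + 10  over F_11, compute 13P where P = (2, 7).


k = 13 = 1101_2 (binary, LSB first: 1011)
Double-and-add from P = (2, 7):
  bit 0 = 1: acc = O + (2, 7) = (2, 7)
  bit 1 = 0: acc unchanged = (2, 7)
  bit 2 = 1: acc = (2, 7) + (9, 9) = (3, 10)
  bit 3 = 1: acc = (3, 10) + (4, 2) = (2, 4)

13P = (2, 4)


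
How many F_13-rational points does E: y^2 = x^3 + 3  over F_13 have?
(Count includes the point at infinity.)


For each x in F_13, count y with y^2 = x^3 + 0 x + 3 mod 13:
  x = 0: RHS = 3, y in [4, 9]  -> 2 point(s)
  x = 1: RHS = 4, y in [2, 11]  -> 2 point(s)
  x = 3: RHS = 4, y in [2, 11]  -> 2 point(s)
  x = 9: RHS = 4, y in [2, 11]  -> 2 point(s)
Affine points: 8. Add the point at infinity: total = 9.

#E(F_13) = 9


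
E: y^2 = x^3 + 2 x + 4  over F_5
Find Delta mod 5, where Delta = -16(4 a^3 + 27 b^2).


4 a^3 + 27 b^2 = 4*2^3 + 27*4^2 = 32 + 432 = 464
Delta = -16 * (464) = -7424
Delta mod 5 = 1

Delta = 1 (mod 5)


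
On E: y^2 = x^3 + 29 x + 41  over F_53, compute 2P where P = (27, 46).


Doubling: s = (3 x1^2 + a) / (2 y1)
s = (3*27^2 + 29) / (2*46) mod 53 = 31
x3 = s^2 - 2 x1 mod 53 = 31^2 - 2*27 = 6
y3 = s (x1 - x3) - y1 mod 53 = 31 * (27 - 6) - 46 = 22

2P = (6, 22)


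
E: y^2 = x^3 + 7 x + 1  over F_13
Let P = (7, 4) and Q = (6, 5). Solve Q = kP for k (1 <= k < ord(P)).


Enumerate multiples of P until we hit Q = (6, 5):
  1P = (7, 4)
  2P = (8, 6)
  3P = (2, 6)
  4P = (0, 1)
  5P = (3, 7)
  6P = (6, 5)
Match found at i = 6.

k = 6


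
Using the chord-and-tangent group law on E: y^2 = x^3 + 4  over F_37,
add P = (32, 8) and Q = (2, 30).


P != Q, so use the chord formula.
s = (y2 - y1) / (x2 - x1) = (22) / (7) mod 37 = 19
x3 = s^2 - x1 - x2 mod 37 = 19^2 - 32 - 2 = 31
y3 = s (x1 - x3) - y1 mod 37 = 19 * (32 - 31) - 8 = 11

P + Q = (31, 11)


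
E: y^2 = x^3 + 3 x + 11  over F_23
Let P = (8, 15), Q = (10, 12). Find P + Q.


P != Q, so use the chord formula.
s = (y2 - y1) / (x2 - x1) = (20) / (2) mod 23 = 10
x3 = s^2 - x1 - x2 mod 23 = 10^2 - 8 - 10 = 13
y3 = s (x1 - x3) - y1 mod 23 = 10 * (8 - 13) - 15 = 4

P + Q = (13, 4)


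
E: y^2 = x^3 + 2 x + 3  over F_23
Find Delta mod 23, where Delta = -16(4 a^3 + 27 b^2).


4 a^3 + 27 b^2 = 4*2^3 + 27*3^2 = 32 + 243 = 275
Delta = -16 * (275) = -4400
Delta mod 23 = 16

Delta = 16 (mod 23)


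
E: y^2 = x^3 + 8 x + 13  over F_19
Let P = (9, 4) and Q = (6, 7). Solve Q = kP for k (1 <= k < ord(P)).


Enumerate multiples of P until we hit Q = (6, 7):
  1P = (9, 4)
  2P = (6, 7)
Match found at i = 2.

k = 2


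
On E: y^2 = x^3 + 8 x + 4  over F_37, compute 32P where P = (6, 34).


k = 32 = 100000_2 (binary, LSB first: 000001)
Double-and-add from P = (6, 34):
  bit 0 = 0: acc unchanged = O
  bit 1 = 0: acc unchanged = O
  bit 2 = 0: acc unchanged = O
  bit 3 = 0: acc unchanged = O
  bit 4 = 0: acc unchanged = O
  bit 5 = 1: acc = O + (17, 24) = (17, 24)

32P = (17, 24)


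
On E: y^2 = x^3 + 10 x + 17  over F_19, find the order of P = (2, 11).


Compute successive multiples of P until we hit O:
  1P = (2, 11)
  2P = (16, 13)
  3P = (8, 18)
  4P = (13, 11)
  5P = (4, 8)
  6P = (1, 16)
  7P = (3, 13)
  8P = (18, 14)
  ... (continuing to 20P)
  20P = O

ord(P) = 20


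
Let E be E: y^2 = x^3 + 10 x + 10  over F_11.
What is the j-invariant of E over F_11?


Delta = -16(4 a^3 + 27 b^2) mod 11 = 6
-1728 * (4 a)^3 = -1728 * (4*10)^3 mod 11 = 9
j = 9 * 6^(-1) mod 11 = 7

j = 7 (mod 11)


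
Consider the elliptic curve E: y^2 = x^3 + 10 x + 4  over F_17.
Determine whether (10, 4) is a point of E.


Check whether y^2 = x^3 + 10 x + 4 (mod 17) for (x, y) = (10, 4).
LHS: y^2 = 4^2 mod 17 = 16
RHS: x^3 + 10 x + 4 = 10^3 + 10*10 + 4 mod 17 = 16
LHS = RHS

Yes, on the curve


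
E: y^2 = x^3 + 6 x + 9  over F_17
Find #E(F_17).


For each x in F_17, count y with y^2 = x^3 + 6 x + 9 mod 17:
  x = 0: RHS = 9, y in [3, 14]  -> 2 point(s)
  x = 1: RHS = 16, y in [4, 13]  -> 2 point(s)
  x = 8: RHS = 8, y in [5, 12]  -> 2 point(s)
  x = 10: RHS = 15, y in [7, 10]  -> 2 point(s)
  x = 14: RHS = 15, y in [7, 10]  -> 2 point(s)
  x = 16: RHS = 2, y in [6, 11]  -> 2 point(s)
Affine points: 12. Add the point at infinity: total = 13.

#E(F_17) = 13


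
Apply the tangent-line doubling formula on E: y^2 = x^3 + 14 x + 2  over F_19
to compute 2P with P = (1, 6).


Doubling: s = (3 x1^2 + a) / (2 y1)
s = (3*1^2 + 14) / (2*6) mod 19 = 3
x3 = s^2 - 2 x1 mod 19 = 3^2 - 2*1 = 7
y3 = s (x1 - x3) - y1 mod 19 = 3 * (1 - 7) - 6 = 14

2P = (7, 14)


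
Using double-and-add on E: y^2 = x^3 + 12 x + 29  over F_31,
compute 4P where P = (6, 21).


k = 4 = 100_2 (binary, LSB first: 001)
Double-and-add from P = (6, 21):
  bit 0 = 0: acc unchanged = O
  bit 1 = 0: acc unchanged = O
  bit 2 = 1: acc = O + (21, 5) = (21, 5)

4P = (21, 5)


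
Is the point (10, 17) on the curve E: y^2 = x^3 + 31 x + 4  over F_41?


Check whether y^2 = x^3 + 31 x + 4 (mod 41) for (x, y) = (10, 17).
LHS: y^2 = 17^2 mod 41 = 2
RHS: x^3 + 31 x + 4 = 10^3 + 31*10 + 4 mod 41 = 2
LHS = RHS

Yes, on the curve


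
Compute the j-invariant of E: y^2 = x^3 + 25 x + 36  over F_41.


Delta = -16(4 a^3 + 27 b^2) mod 41 = 14
-1728 * (4 a)^3 = -1728 * (4*25)^3 mod 41 = 22
j = 22 * 14^(-1) mod 41 = 25

j = 25 (mod 41)


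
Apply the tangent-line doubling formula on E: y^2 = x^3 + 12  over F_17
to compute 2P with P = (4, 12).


Doubling: s = (3 x1^2 + a) / (2 y1)
s = (3*4^2 + 0) / (2*12) mod 17 = 2
x3 = s^2 - 2 x1 mod 17 = 2^2 - 2*4 = 13
y3 = s (x1 - x3) - y1 mod 17 = 2 * (4 - 13) - 12 = 4

2P = (13, 4)


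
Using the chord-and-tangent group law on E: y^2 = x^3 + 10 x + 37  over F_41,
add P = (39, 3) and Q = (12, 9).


P != Q, so use the chord formula.
s = (y2 - y1) / (x2 - x1) = (6) / (14) mod 41 = 18
x3 = s^2 - x1 - x2 mod 41 = 18^2 - 39 - 12 = 27
y3 = s (x1 - x3) - y1 mod 41 = 18 * (39 - 27) - 3 = 8

P + Q = (27, 8)


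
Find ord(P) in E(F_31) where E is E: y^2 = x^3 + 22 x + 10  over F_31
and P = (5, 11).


Compute successive multiples of P until we hit O:
  1P = (5, 11)
  2P = (30, 7)
  3P = (24, 28)
  4P = (18, 10)
  5P = (28, 17)
  6P = (16, 5)
  7P = (29, 19)
  8P = (4, 10)
  ... (continuing to 38P)
  38P = O

ord(P) = 38


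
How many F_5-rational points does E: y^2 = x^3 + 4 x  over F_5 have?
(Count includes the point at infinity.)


For each x in F_5, count y with y^2 = x^3 + 4 x + 0 mod 5:
  x = 0: RHS = 0, y in [0]  -> 1 point(s)
  x = 1: RHS = 0, y in [0]  -> 1 point(s)
  x = 2: RHS = 1, y in [1, 4]  -> 2 point(s)
  x = 3: RHS = 4, y in [2, 3]  -> 2 point(s)
  x = 4: RHS = 0, y in [0]  -> 1 point(s)
Affine points: 7. Add the point at infinity: total = 8.

#E(F_5) = 8


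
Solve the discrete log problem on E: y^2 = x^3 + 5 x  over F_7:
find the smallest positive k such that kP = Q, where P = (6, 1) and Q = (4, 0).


Enumerate multiples of P until we hit Q = (4, 0):
  1P = (6, 1)
  2P = (4, 0)
Match found at i = 2.

k = 2


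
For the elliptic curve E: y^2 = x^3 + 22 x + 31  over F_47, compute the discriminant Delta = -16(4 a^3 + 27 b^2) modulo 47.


4 a^3 + 27 b^2 = 4*22^3 + 27*31^2 = 42592 + 25947 = 68539
Delta = -16 * (68539) = -1096624
Delta mod 47 = 27

Delta = 27 (mod 47)


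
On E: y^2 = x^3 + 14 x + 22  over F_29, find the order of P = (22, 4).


Compute successive multiples of P until we hit O:
  1P = (22, 4)
  2P = (18, 4)
  3P = (18, 25)
  4P = (22, 25)
  5P = O

ord(P) = 5


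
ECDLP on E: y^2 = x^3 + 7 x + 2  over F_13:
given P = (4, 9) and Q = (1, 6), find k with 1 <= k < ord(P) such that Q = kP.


Enumerate multiples of P until we hit Q = (1, 6):
  1P = (4, 9)
  2P = (9, 1)
  3P = (1, 7)
  4P = (7, 2)
  5P = (6, 0)
  6P = (7, 11)
  7P = (1, 6)
Match found at i = 7.

k = 7


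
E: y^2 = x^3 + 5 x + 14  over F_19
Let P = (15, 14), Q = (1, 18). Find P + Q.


P != Q, so use the chord formula.
s = (y2 - y1) / (x2 - x1) = (4) / (5) mod 19 = 16
x3 = s^2 - x1 - x2 mod 19 = 16^2 - 15 - 1 = 12
y3 = s (x1 - x3) - y1 mod 19 = 16 * (15 - 12) - 14 = 15

P + Q = (12, 15)


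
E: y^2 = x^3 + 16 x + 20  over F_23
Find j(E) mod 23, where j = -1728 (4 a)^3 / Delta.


Delta = -16(4 a^3 + 27 b^2) mod 23 = 9
-1728 * (4 a)^3 = -1728 * (4*16)^3 mod 23 = 7
j = 7 * 9^(-1) mod 23 = 11

j = 11 (mod 23)


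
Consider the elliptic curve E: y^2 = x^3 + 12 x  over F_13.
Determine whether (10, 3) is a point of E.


Check whether y^2 = x^3 + 12 x + 0 (mod 13) for (x, y) = (10, 3).
LHS: y^2 = 3^2 mod 13 = 9
RHS: x^3 + 12 x + 0 = 10^3 + 12*10 + 0 mod 13 = 2
LHS != RHS

No, not on the curve


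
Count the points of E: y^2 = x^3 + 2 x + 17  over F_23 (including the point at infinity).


For each x in F_23, count y with y^2 = x^3 + 2 x + 17 mod 23:
  x = 2: RHS = 6, y in [11, 12]  -> 2 point(s)
  x = 3: RHS = 4, y in [2, 21]  -> 2 point(s)
  x = 7: RHS = 6, y in [11, 12]  -> 2 point(s)
  x = 8: RHS = 16, y in [4, 19]  -> 2 point(s)
  x = 10: RHS = 2, y in [5, 18]  -> 2 point(s)
  x = 11: RHS = 13, y in [6, 17]  -> 2 point(s)
  x = 13: RHS = 9, y in [3, 20]  -> 2 point(s)
  x = 14: RHS = 6, y in [11, 12]  -> 2 point(s)
  x = 15: RHS = 18, y in [8, 15]  -> 2 point(s)
Affine points: 18. Add the point at infinity: total = 19.

#E(F_23) = 19


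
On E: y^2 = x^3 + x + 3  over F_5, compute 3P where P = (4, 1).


k = 3 = 11_2 (binary, LSB first: 11)
Double-and-add from P = (4, 1):
  bit 0 = 1: acc = O + (4, 1) = (4, 1)
  bit 1 = 1: acc = (4, 1) + (1, 0) = (4, 4)

3P = (4, 4)


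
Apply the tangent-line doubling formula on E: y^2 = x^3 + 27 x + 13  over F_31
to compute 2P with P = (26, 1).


Doubling: s = (3 x1^2 + a) / (2 y1)
s = (3*26^2 + 27) / (2*1) mod 31 = 20
x3 = s^2 - 2 x1 mod 31 = 20^2 - 2*26 = 7
y3 = s (x1 - x3) - y1 mod 31 = 20 * (26 - 7) - 1 = 7

2P = (7, 7)


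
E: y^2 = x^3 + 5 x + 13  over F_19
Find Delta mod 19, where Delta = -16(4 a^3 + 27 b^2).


4 a^3 + 27 b^2 = 4*5^3 + 27*13^2 = 500 + 4563 = 5063
Delta = -16 * (5063) = -81008
Delta mod 19 = 8

Delta = 8 (mod 19)


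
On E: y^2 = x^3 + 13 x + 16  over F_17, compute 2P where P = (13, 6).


Doubling: s = (3 x1^2 + a) / (2 y1)
s = (3*13^2 + 13) / (2*6) mod 17 = 15
x3 = s^2 - 2 x1 mod 17 = 15^2 - 2*13 = 12
y3 = s (x1 - x3) - y1 mod 17 = 15 * (13 - 12) - 6 = 9

2P = (12, 9)


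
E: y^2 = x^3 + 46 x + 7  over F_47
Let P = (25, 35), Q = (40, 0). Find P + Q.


P != Q, so use the chord formula.
s = (y2 - y1) / (x2 - x1) = (12) / (15) mod 47 = 29
x3 = s^2 - x1 - x2 mod 47 = 29^2 - 25 - 40 = 24
y3 = s (x1 - x3) - y1 mod 47 = 29 * (25 - 24) - 35 = 41

P + Q = (24, 41)


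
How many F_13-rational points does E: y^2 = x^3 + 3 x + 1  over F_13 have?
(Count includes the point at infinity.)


For each x in F_13, count y with y^2 = x^3 + 3 x + 1 mod 13:
  x = 0: RHS = 1, y in [1, 12]  -> 2 point(s)
  x = 4: RHS = 12, y in [5, 8]  -> 2 point(s)
  x = 6: RHS = 1, y in [1, 12]  -> 2 point(s)
  x = 7: RHS = 1, y in [1, 12]  -> 2 point(s)
  x = 8: RHS = 4, y in [2, 11]  -> 2 point(s)
  x = 9: RHS = 3, y in [4, 9]  -> 2 point(s)
  x = 10: RHS = 4, y in [2, 11]  -> 2 point(s)
  x = 11: RHS = 0, y in [0]  -> 1 point(s)
  x = 12: RHS = 10, y in [6, 7]  -> 2 point(s)
Affine points: 17. Add the point at infinity: total = 18.

#E(F_13) = 18


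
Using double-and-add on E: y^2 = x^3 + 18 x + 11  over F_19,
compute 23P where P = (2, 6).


k = 23 = 10111_2 (binary, LSB first: 11101)
Double-and-add from P = (2, 6):
  bit 0 = 1: acc = O + (2, 6) = (2, 6)
  bit 1 = 1: acc = (2, 6) + (7, 10) = (0, 7)
  bit 2 = 1: acc = (0, 7) + (3, 4) = (17, 10)
  bit 3 = 0: acc unchanged = (17, 10)
  bit 4 = 1: acc = (17, 10) + (5, 13) = (3, 15)

23P = (3, 15)


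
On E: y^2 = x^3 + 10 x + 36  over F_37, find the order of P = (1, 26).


Compute successive multiples of P until we hit O:
  1P = (1, 26)
  2P = (5, 10)
  3P = (10, 10)
  4P = (15, 3)
  5P = (22, 27)
  6P = (26, 1)
  7P = (11, 21)
  8P = (16, 0)
  ... (continuing to 16P)
  16P = O

ord(P) = 16


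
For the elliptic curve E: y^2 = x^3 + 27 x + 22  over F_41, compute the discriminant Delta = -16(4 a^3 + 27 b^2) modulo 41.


4 a^3 + 27 b^2 = 4*27^3 + 27*22^2 = 78732 + 13068 = 91800
Delta = -16 * (91800) = -1468800
Delta mod 41 = 25

Delta = 25 (mod 41)


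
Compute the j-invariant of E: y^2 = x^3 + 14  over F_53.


Delta = -16(4 a^3 + 27 b^2) mod 53 = 22
-1728 * (4 a)^3 = -1728 * (4*0)^3 mod 53 = 0
j = 0 * 22^(-1) mod 53 = 0

j = 0 (mod 53)


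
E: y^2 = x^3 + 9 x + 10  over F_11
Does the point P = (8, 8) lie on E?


Check whether y^2 = x^3 + 9 x + 10 (mod 11) for (x, y) = (8, 8).
LHS: y^2 = 8^2 mod 11 = 9
RHS: x^3 + 9 x + 10 = 8^3 + 9*8 + 10 mod 11 = 0
LHS != RHS

No, not on the curve


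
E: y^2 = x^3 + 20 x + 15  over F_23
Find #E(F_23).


For each x in F_23, count y with y^2 = x^3 + 20 x + 15 mod 23:
  x = 1: RHS = 13, y in [6, 17]  -> 2 point(s)
  x = 6: RHS = 6, y in [11, 12]  -> 2 point(s)
  x = 9: RHS = 4, y in [2, 21]  -> 2 point(s)
  x = 11: RHS = 2, y in [5, 18]  -> 2 point(s)
  x = 14: RHS = 3, y in [7, 16]  -> 2 point(s)
  x = 17: RHS = 1, y in [1, 22]  -> 2 point(s)
  x = 19: RHS = 9, y in [3, 20]  -> 2 point(s)
  x = 21: RHS = 13, y in [6, 17]  -> 2 point(s)
Affine points: 16. Add the point at infinity: total = 17.

#E(F_23) = 17


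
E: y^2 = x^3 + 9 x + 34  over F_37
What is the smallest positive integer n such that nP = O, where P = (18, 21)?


Compute successive multiples of P until we hit O:
  1P = (18, 21)
  2P = (11, 13)
  3P = (1, 9)
  4P = (8, 10)
  5P = (0, 21)
  6P = (19, 16)
  7P = (25, 14)
  8P = (32, 30)
  ... (continuing to 28P)
  28P = O

ord(P) = 28


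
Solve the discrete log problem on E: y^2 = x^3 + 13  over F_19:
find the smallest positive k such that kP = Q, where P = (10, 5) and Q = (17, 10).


Enumerate multiples of P until we hit Q = (17, 10):
  1P = (10, 5)
  2P = (6, 1)
  3P = (4, 1)
  4P = (16, 10)
  5P = (9, 18)
  6P = (17, 10)
Match found at i = 6.

k = 6


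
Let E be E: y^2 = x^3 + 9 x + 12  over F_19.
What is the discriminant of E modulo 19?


4 a^3 + 27 b^2 = 4*9^3 + 27*12^2 = 2916 + 3888 = 6804
Delta = -16 * (6804) = -108864
Delta mod 19 = 6

Delta = 6 (mod 19)


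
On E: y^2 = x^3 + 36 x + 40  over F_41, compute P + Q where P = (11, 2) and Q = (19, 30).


P != Q, so use the chord formula.
s = (y2 - y1) / (x2 - x1) = (28) / (8) mod 41 = 24
x3 = s^2 - x1 - x2 mod 41 = 24^2 - 11 - 19 = 13
y3 = s (x1 - x3) - y1 mod 41 = 24 * (11 - 13) - 2 = 32

P + Q = (13, 32)


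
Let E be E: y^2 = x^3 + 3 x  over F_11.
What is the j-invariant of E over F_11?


Delta = -16(4 a^3 + 27 b^2) mod 11 = 10
-1728 * (4 a)^3 = -1728 * (4*3)^3 mod 11 = 10
j = 10 * 10^(-1) mod 11 = 1

j = 1 (mod 11)


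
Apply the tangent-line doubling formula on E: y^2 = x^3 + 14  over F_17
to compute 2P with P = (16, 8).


Doubling: s = (3 x1^2 + a) / (2 y1)
s = (3*16^2 + 0) / (2*8) mod 17 = 14
x3 = s^2 - 2 x1 mod 17 = 14^2 - 2*16 = 11
y3 = s (x1 - x3) - y1 mod 17 = 14 * (16 - 11) - 8 = 11

2P = (11, 11)


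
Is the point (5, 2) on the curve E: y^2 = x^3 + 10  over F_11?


Check whether y^2 = x^3 + 0 x + 10 (mod 11) for (x, y) = (5, 2).
LHS: y^2 = 2^2 mod 11 = 4
RHS: x^3 + 0 x + 10 = 5^3 + 0*5 + 10 mod 11 = 3
LHS != RHS

No, not on the curve


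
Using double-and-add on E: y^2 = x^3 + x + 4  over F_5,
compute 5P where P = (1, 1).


k = 5 = 101_2 (binary, LSB first: 101)
Double-and-add from P = (1, 1):
  bit 0 = 1: acc = O + (1, 1) = (1, 1)
  bit 1 = 0: acc unchanged = (1, 1)
  bit 2 = 1: acc = (1, 1) + (0, 2) = (0, 3)

5P = (0, 3)


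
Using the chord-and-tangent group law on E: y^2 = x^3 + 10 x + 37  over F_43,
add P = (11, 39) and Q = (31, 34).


P != Q, so use the chord formula.
s = (y2 - y1) / (x2 - x1) = (38) / (20) mod 43 = 32
x3 = s^2 - x1 - x2 mod 43 = 32^2 - 11 - 31 = 36
y3 = s (x1 - x3) - y1 mod 43 = 32 * (11 - 36) - 39 = 21

P + Q = (36, 21)


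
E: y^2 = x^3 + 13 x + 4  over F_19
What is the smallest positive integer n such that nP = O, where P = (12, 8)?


Compute successive multiples of P until we hit O:
  1P = (12, 8)
  2P = (0, 17)
  3P = (4, 5)
  4P = (7, 1)
  5P = (5, 17)
  6P = (18, 16)
  7P = (14, 2)
  8P = (2, 0)
  ... (continuing to 16P)
  16P = O

ord(P) = 16


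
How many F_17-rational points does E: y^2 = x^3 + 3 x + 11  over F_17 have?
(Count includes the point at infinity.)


For each x in F_17, count y with y^2 = x^3 + 3 x + 11 mod 17:
  x = 1: RHS = 15, y in [7, 10]  -> 2 point(s)
  x = 2: RHS = 8, y in [5, 12]  -> 2 point(s)
  x = 3: RHS = 13, y in [8, 9]  -> 2 point(s)
  x = 4: RHS = 2, y in [6, 11]  -> 2 point(s)
  x = 5: RHS = 15, y in [7, 10]  -> 2 point(s)
  x = 7: RHS = 1, y in [1, 16]  -> 2 point(s)
  x = 9: RHS = 2, y in [6, 11]  -> 2 point(s)
  x = 10: RHS = 4, y in [2, 15]  -> 2 point(s)
  x = 11: RHS = 15, y in [7, 10]  -> 2 point(s)
  x = 14: RHS = 9, y in [3, 14]  -> 2 point(s)
Affine points: 20. Add the point at infinity: total = 21.

#E(F_17) = 21


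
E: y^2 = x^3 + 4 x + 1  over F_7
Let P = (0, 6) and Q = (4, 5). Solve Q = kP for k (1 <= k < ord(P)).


Enumerate multiples of P until we hit Q = (4, 5):
  1P = (0, 6)
  2P = (4, 2)
  3P = (4, 5)
Match found at i = 3.

k = 3


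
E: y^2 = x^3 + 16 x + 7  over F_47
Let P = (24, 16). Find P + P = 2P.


Doubling: s = (3 x1^2 + a) / (2 y1)
s = (3*24^2 + 16) / (2*16) mod 47 = 31
x3 = s^2 - 2 x1 mod 47 = 31^2 - 2*24 = 20
y3 = s (x1 - x3) - y1 mod 47 = 31 * (24 - 20) - 16 = 14

2P = (20, 14)


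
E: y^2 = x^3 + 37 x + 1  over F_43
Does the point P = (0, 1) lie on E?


Check whether y^2 = x^3 + 37 x + 1 (mod 43) for (x, y) = (0, 1).
LHS: y^2 = 1^2 mod 43 = 1
RHS: x^3 + 37 x + 1 = 0^3 + 37*0 + 1 mod 43 = 1
LHS = RHS

Yes, on the curve


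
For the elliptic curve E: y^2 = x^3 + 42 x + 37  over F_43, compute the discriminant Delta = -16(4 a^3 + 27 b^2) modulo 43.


4 a^3 + 27 b^2 = 4*42^3 + 27*37^2 = 296352 + 36963 = 333315
Delta = -16 * (333315) = -5333040
Delta mod 43 = 35

Delta = 35 (mod 43)


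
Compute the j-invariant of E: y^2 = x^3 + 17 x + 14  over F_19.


Delta = -16(4 a^3 + 27 b^2) mod 19 = 10
-1728 * (4 a)^3 = -1728 * (4*17)^3 mod 19 = 1
j = 1 * 10^(-1) mod 19 = 2

j = 2 (mod 19)


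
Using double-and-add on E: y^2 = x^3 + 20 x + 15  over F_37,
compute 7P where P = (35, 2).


k = 7 = 111_2 (binary, LSB first: 111)
Double-and-add from P = (35, 2):
  bit 0 = 1: acc = O + (35, 2) = (35, 2)
  bit 1 = 1: acc = (35, 2) + (31, 30) = (20, 4)
  bit 2 = 1: acc = (20, 4) + (8, 24) = (20, 33)

7P = (20, 33)


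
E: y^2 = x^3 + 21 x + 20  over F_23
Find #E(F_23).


For each x in F_23, count y with y^2 = x^3 + 21 x + 20 mod 23:
  x = 2: RHS = 1, y in [1, 22]  -> 2 point(s)
  x = 3: RHS = 18, y in [8, 15]  -> 2 point(s)
  x = 7: RHS = 4, y in [2, 21]  -> 2 point(s)
  x = 9: RHS = 18, y in [8, 15]  -> 2 point(s)
  x = 11: RHS = 18, y in [8, 15]  -> 2 point(s)
  x = 13: RHS = 6, y in [11, 12]  -> 2 point(s)
  x = 16: RHS = 13, y in [6, 17]  -> 2 point(s)
  x = 17: RHS = 0, y in [0]  -> 1 point(s)
  x = 21: RHS = 16, y in [4, 19]  -> 2 point(s)
Affine points: 17. Add the point at infinity: total = 18.

#E(F_23) = 18


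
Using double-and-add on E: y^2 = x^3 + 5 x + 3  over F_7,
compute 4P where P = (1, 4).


k = 4 = 100_2 (binary, LSB first: 001)
Double-and-add from P = (1, 4):
  bit 0 = 0: acc unchanged = O
  bit 1 = 0: acc unchanged = O
  bit 2 = 1: acc = O + (6, 2) = (6, 2)

4P = (6, 2)


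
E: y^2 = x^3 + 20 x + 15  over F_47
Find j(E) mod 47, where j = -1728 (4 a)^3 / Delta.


Delta = -16(4 a^3 + 27 b^2) mod 47 = 14
-1728 * (4 a)^3 = -1728 * (4*20)^3 mod 47 = 37
j = 37 * 14^(-1) mod 47 = 6

j = 6 (mod 47)


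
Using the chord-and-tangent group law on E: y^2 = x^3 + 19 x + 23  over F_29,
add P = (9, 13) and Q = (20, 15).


P != Q, so use the chord formula.
s = (y2 - y1) / (x2 - x1) = (2) / (11) mod 29 = 16
x3 = s^2 - x1 - x2 mod 29 = 16^2 - 9 - 20 = 24
y3 = s (x1 - x3) - y1 mod 29 = 16 * (9 - 24) - 13 = 8

P + Q = (24, 8)


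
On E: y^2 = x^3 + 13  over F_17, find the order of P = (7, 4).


Compute successive multiples of P until we hit O:
  1P = (7, 4)
  2P = (11, 16)
  3P = (8, 10)
  4P = (4, 14)
  5P = (2, 2)
  6P = (0, 9)
  7P = (6, 5)
  8P = (5, 11)
  ... (continuing to 18P)
  18P = O

ord(P) = 18


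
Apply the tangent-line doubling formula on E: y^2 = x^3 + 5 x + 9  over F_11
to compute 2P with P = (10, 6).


Doubling: s = (3 x1^2 + a) / (2 y1)
s = (3*10^2 + 5) / (2*6) mod 11 = 8
x3 = s^2 - 2 x1 mod 11 = 8^2 - 2*10 = 0
y3 = s (x1 - x3) - y1 mod 11 = 8 * (10 - 0) - 6 = 8

2P = (0, 8)


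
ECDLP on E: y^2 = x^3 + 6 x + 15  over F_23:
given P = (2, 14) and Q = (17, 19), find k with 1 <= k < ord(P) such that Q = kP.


Enumerate multiples of P until we hit Q = (17, 19):
  1P = (2, 14)
  2P = (20, 4)
  3P = (5, 3)
  4P = (9, 4)
  5P = (7, 3)
  6P = (17, 19)
Match found at i = 6.

k = 6


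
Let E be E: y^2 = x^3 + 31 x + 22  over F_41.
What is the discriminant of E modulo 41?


4 a^3 + 27 b^2 = 4*31^3 + 27*22^2 = 119164 + 13068 = 132232
Delta = -16 * (132232) = -2115712
Delta mod 41 = 11

Delta = 11 (mod 41)


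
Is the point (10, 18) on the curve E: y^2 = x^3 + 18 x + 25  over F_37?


Check whether y^2 = x^3 + 18 x + 25 (mod 37) for (x, y) = (10, 18).
LHS: y^2 = 18^2 mod 37 = 28
RHS: x^3 + 18 x + 25 = 10^3 + 18*10 + 25 mod 37 = 21
LHS != RHS

No, not on the curve


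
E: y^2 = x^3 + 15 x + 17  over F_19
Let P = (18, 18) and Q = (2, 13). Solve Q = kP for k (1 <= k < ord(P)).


Enumerate multiples of P until we hit Q = (2, 13):
  1P = (18, 18)
  2P = (7, 16)
  3P = (0, 6)
  4P = (12, 5)
  5P = (9, 11)
  6P = (17, 6)
  7P = (14, 11)
  8P = (15, 11)
  9P = (2, 13)
Match found at i = 9.

k = 9


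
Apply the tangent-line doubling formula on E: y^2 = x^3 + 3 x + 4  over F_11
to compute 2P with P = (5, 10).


Doubling: s = (3 x1^2 + a) / (2 y1)
s = (3*5^2 + 3) / (2*10) mod 11 = 5
x3 = s^2 - 2 x1 mod 11 = 5^2 - 2*5 = 4
y3 = s (x1 - x3) - y1 mod 11 = 5 * (5 - 4) - 10 = 6

2P = (4, 6)


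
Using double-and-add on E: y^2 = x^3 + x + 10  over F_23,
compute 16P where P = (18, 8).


k = 16 = 10000_2 (binary, LSB first: 00001)
Double-and-add from P = (18, 8):
  bit 0 = 0: acc unchanged = O
  bit 1 = 0: acc unchanged = O
  bit 2 = 0: acc unchanged = O
  bit 3 = 0: acc unchanged = O
  bit 4 = 1: acc = O + (21, 0) = (21, 0)

16P = (21, 0)


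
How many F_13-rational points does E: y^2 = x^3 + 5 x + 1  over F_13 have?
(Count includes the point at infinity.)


For each x in F_13, count y with y^2 = x^3 + 5 x + 1 mod 13:
  x = 0: RHS = 1, y in [1, 12]  -> 2 point(s)
  x = 3: RHS = 4, y in [2, 11]  -> 2 point(s)
  x = 6: RHS = 0, y in [0]  -> 1 point(s)
  x = 11: RHS = 9, y in [3, 10]  -> 2 point(s)
Affine points: 7. Add the point at infinity: total = 8.

#E(F_13) = 8


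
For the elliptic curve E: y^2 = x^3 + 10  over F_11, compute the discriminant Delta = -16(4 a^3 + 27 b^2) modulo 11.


4 a^3 + 27 b^2 = 4*0^3 + 27*10^2 = 0 + 2700 = 2700
Delta = -16 * (2700) = -43200
Delta mod 11 = 8

Delta = 8 (mod 11)


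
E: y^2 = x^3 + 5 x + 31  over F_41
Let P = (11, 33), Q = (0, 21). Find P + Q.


P != Q, so use the chord formula.
s = (y2 - y1) / (x2 - x1) = (29) / (30) mod 41 = 16
x3 = s^2 - x1 - x2 mod 41 = 16^2 - 11 - 0 = 40
y3 = s (x1 - x3) - y1 mod 41 = 16 * (11 - 40) - 33 = 36

P + Q = (40, 36)


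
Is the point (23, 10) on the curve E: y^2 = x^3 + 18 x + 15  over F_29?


Check whether y^2 = x^3 + 18 x + 15 (mod 29) for (x, y) = (23, 10).
LHS: y^2 = 10^2 mod 29 = 13
RHS: x^3 + 18 x + 15 = 23^3 + 18*23 + 15 mod 29 = 10
LHS != RHS

No, not on the curve


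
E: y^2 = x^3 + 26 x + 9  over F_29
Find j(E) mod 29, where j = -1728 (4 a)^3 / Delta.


Delta = -16(4 a^3 + 27 b^2) mod 29 = 28
-1728 * (4 a)^3 = -1728 * (4*26)^3 mod 29 = 28
j = 28 * 28^(-1) mod 29 = 1

j = 1 (mod 29)


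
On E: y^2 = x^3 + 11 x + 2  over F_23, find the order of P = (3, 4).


Compute successive multiples of P until we hit O:
  1P = (3, 4)
  2P = (18, 11)
  3P = (6, 13)
  4P = (0, 5)
  5P = (15, 0)
  6P = (0, 18)
  7P = (6, 10)
  8P = (18, 12)
  ... (continuing to 10P)
  10P = O

ord(P) = 10


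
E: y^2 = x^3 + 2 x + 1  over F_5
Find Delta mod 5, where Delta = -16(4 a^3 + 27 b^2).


4 a^3 + 27 b^2 = 4*2^3 + 27*1^2 = 32 + 27 = 59
Delta = -16 * (59) = -944
Delta mod 5 = 1

Delta = 1 (mod 5)


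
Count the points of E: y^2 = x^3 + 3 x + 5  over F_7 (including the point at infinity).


For each x in F_7, count y with y^2 = x^3 + 3 x + 5 mod 7:
  x = 1: RHS = 2, y in [3, 4]  -> 2 point(s)
  x = 4: RHS = 4, y in [2, 5]  -> 2 point(s)
  x = 6: RHS = 1, y in [1, 6]  -> 2 point(s)
Affine points: 6. Add the point at infinity: total = 7.

#E(F_7) = 7


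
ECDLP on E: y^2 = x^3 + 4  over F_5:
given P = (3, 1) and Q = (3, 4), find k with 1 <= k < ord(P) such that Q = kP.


Enumerate multiples of P until we hit Q = (3, 4):
  1P = (3, 1)
  2P = (0, 2)
  3P = (1, 0)
  4P = (0, 3)
  5P = (3, 4)
Match found at i = 5.

k = 5


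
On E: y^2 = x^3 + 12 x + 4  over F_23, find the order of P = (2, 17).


Compute successive multiples of P until we hit O:
  1P = (2, 17)
  2P = (0, 2)
  3P = (14, 8)
  4P = (9, 17)
  5P = (12, 6)
  6P = (4, 22)
  7P = (6, 19)
  8P = (21, 8)
  ... (continuing to 21P)
  21P = O

ord(P) = 21


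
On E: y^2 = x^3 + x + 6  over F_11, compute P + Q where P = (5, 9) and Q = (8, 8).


P != Q, so use the chord formula.
s = (y2 - y1) / (x2 - x1) = (10) / (3) mod 11 = 7
x3 = s^2 - x1 - x2 mod 11 = 7^2 - 5 - 8 = 3
y3 = s (x1 - x3) - y1 mod 11 = 7 * (5 - 3) - 9 = 5

P + Q = (3, 5)


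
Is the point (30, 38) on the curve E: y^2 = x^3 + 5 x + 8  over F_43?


Check whether y^2 = x^3 + 5 x + 8 (mod 43) for (x, y) = (30, 38).
LHS: y^2 = 38^2 mod 43 = 25
RHS: x^3 + 5 x + 8 = 30^3 + 5*30 + 8 mod 43 = 25
LHS = RHS

Yes, on the curve
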